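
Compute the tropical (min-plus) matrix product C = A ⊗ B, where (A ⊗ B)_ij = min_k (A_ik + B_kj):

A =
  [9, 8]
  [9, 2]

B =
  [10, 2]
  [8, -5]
A ⊗ B =
  [16, 3]
  [10, -3]

Apply the min-plus product entry-by-entry:
  C[0][0] = min over k of (A[0][0] + B[0][0] = 9 + 10 = 19, A[0][1] + B[1][0] = 8 + 8 = 16) = 16 (attained at k = 1)
  C[0][1] = min over k of (A[0][0] + B[0][1] = 9 + 2 = 11, A[0][1] + B[1][1] = 8 + -5 = 3) = 3 (attained at k = 1)
  C[1][0] = min over k of (A[1][0] + B[0][0] = 9 + 10 = 19, A[1][1] + B[1][0] = 2 + 8 = 10) = 10 (attained at k = 1)
  C[1][1] = min over k of (A[1][0] + B[0][1] = 9 + 2 = 11, A[1][1] + B[1][1] = 2 + -5 = -3) = -3 (attained at k = 1)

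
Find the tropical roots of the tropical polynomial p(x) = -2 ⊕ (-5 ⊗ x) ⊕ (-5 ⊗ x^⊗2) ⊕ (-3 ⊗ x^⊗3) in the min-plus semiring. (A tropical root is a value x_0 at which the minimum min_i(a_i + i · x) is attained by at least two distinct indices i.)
Roots: {-2, 0, 3}

Each tropical root is a break point of the lower envelope of the lines y = a_i + i · x (there are 4 lines, with slopes 0, 1, ..., 3). Only the lines that attain the minimum somewhere contribute to roots; other lines are dominated. Here the surviving (envelope) indices are i = 3, i = 2, i = 1, i = 0.
Intersections between consecutive envelope lines give the roots: for adjacent envelope indices i < j the intersection is x = (a_i − a_j) / (j − i). Reading off the sorted break points: {-2, 0, 3}.
Verification: at each break x_0, at least two indices attain the minimum of min_i(a_i + i · x_0).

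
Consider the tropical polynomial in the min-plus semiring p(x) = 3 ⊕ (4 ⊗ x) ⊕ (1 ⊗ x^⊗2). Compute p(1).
p(1) = 3

A tropical monomial a ⊗ x^⊗i evaluates to a + i · x. Evaluating each term at x = 1:
  Term 0 contributes 3 + 0 · 1 = 3
  Term 1 contributes 4 + 1 · 1 = 5
  Term 2 contributes 1 + 2 · 1 = 3
p(1) = ⊕ of these = min[3, 5, 3] = 3.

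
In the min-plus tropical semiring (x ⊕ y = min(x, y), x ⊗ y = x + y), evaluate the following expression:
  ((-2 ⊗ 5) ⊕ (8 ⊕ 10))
((-2 ⊗ 5) ⊕ (8 ⊕ 10)) = 3

Expand innermost to outermost. Recall ⊕ takes the minimum of its arguments and ⊗ takes their sum. Working out the expression ((-2 ⊗ 5) ⊕ (8 ⊕ 10)) gives 3.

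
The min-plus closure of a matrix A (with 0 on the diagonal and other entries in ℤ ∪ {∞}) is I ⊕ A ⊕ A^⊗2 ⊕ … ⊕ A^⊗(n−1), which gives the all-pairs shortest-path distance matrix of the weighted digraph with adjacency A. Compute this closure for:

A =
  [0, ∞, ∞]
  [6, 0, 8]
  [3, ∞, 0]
Closure =
  [0, ∞, ∞]
  [6, 0, 8]
  [3, ∞, 0]

This is the Floyd-Warshall all-pairs shortest-path computation. For each intermediate vertex k = 0, 1, …, 2, update dist[i][j] ← min(dist[i][j], dist[i][k] + dist[k][j]). The final matrix gives, for each (i, j), the minimum total weight of any directed path from i to j (possibly empty when i = j).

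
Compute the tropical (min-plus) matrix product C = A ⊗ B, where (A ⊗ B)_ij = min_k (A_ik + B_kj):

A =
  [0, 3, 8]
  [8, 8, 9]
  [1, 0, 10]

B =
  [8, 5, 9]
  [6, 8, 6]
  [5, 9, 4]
A ⊗ B =
  [8, 5, 9]
  [14, 13, 13]
  [6, 6, 6]

Apply the min-plus product entry-by-entry:
  C[0][0] = min over k of (A[0][0] + B[0][0] = 0 + 8 = 8, A[0][1] + B[1][0] = 3 + 6 = 9, A[0][2] + B[2][0] = 8 + 5 = 13) = 8 (attained at k = 0)
  C[0][1] = min over k of (A[0][0] + B[0][1] = 0 + 5 = 5, A[0][1] + B[1][1] = 3 + 8 = 11, A[0][2] + B[2][1] = 8 + 9 = 17) = 5 (attained at k = 0)
  C[0][2] = min over k of (A[0][0] + B[0][2] = 0 + 9 = 9, A[0][1] + B[1][2] = 3 + 6 = 9, A[0][2] + B[2][2] = 8 + 4 = 12) = 9 (attained at k = 0)
  C[1][0] = min over k of (A[1][0] + B[0][0] = 8 + 8 = 16, A[1][1] + B[1][0] = 8 + 6 = 14, A[1][2] + B[2][0] = 9 + 5 = 14) = 14 (attained at k = 1)
  C[1][1] = min over k of (A[1][0] + B[0][1] = 8 + 5 = 13, A[1][1] + B[1][1] = 8 + 8 = 16, A[1][2] + B[2][1] = 9 + 9 = 18) = 13 (attained at k = 0)
  C[1][2] = min over k of (A[1][0] + B[0][2] = 8 + 9 = 17, A[1][1] + B[1][2] = 8 + 6 = 14, A[1][2] + B[2][2] = 9 + 4 = 13) = 13 (attained at k = 2)
  C[2][0] = min over k of (A[2][0] + B[0][0] = 1 + 8 = 9, A[2][1] + B[1][0] = 0 + 6 = 6, A[2][2] + B[2][0] = 10 + 5 = 15) = 6 (attained at k = 1)
  C[2][1] = min over k of (A[2][0] + B[0][1] = 1 + 5 = 6, A[2][1] + B[1][1] = 0 + 8 = 8, A[2][2] + B[2][1] = 10 + 9 = 19) = 6 (attained at k = 0)
  C[2][2] = min over k of (A[2][0] + B[0][2] = 1 + 9 = 10, A[2][1] + B[1][2] = 0 + 6 = 6, A[2][2] + B[2][2] = 10 + 4 = 14) = 6 (attained at k = 1)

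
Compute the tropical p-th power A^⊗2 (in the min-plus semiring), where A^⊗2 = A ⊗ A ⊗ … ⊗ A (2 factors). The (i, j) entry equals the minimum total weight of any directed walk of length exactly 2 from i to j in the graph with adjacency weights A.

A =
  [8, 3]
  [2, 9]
A^⊗2 =
  [5, 11]
  [10, 5]

Each entry (A^⊗2)_ij equals the minimum over all length-2 walks i = v_0 → v_1 → … → v_2 = j of Σ_t A[v_t][v_{t+1}]. For example, for (i, j) = (0, 1) we minimise over 2 possible intermediate vertex sequences; the minimum is 11, attained along the walk 0 → 0 → 1.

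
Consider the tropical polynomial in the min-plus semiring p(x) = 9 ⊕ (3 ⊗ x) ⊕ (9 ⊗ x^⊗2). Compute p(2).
p(2) = 5

A tropical monomial a ⊗ x^⊗i evaluates to a + i · x. Evaluating each term at x = 2:
  Term 0 contributes 9 + 0 · 2 = 9
  Term 1 contributes 3 + 1 · 2 = 5
  Term 2 contributes 9 + 2 · 2 = 13
p(2) = ⊕ of these = min[9, 5, 13] = 5.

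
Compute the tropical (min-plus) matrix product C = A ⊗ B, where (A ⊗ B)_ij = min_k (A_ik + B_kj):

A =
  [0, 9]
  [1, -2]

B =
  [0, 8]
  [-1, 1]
A ⊗ B =
  [0, 8]
  [-3, -1]

Apply the min-plus product entry-by-entry:
  C[0][0] = min over k of (A[0][0] + B[0][0] = 0 + 0 = 0, A[0][1] + B[1][0] = 9 + -1 = 8) = 0 (attained at k = 0)
  C[0][1] = min over k of (A[0][0] + B[0][1] = 0 + 8 = 8, A[0][1] + B[1][1] = 9 + 1 = 10) = 8 (attained at k = 0)
  C[1][0] = min over k of (A[1][0] + B[0][0] = 1 + 0 = 1, A[1][1] + B[1][0] = -2 + -1 = -3) = -3 (attained at k = 1)
  C[1][1] = min over k of (A[1][0] + B[0][1] = 1 + 8 = 9, A[1][1] + B[1][1] = -2 + 1 = -1) = -1 (attained at k = 1)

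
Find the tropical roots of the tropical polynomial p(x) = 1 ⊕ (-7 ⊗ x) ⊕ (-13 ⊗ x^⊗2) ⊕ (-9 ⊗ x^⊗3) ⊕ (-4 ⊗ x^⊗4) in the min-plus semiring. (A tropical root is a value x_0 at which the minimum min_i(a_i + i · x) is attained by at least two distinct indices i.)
Roots: {-5, -4, 6, 8}

Each tropical root is a break point of the lower envelope of the lines y = a_i + i · x (there are 5 lines, with slopes 0, 1, ..., 4). Only the lines that attain the minimum somewhere contribute to roots; other lines are dominated. Here the surviving (envelope) indices are i = 4, i = 3, i = 2, i = 1, i = 0.
Intersections between consecutive envelope lines give the roots: for adjacent envelope indices i < j the intersection is x = (a_i − a_j) / (j − i). Reading off the sorted break points: {-5, -4, 6, 8}.
Verification: at each break x_0, at least two indices attain the minimum of min_i(a_i + i · x_0).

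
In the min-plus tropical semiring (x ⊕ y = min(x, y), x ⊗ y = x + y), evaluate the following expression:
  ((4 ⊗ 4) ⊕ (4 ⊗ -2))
((4 ⊗ 4) ⊕ (4 ⊗ -2)) = 2

Expand innermost to outermost. Recall ⊕ takes the minimum of its arguments and ⊗ takes their sum. Working out the expression ((4 ⊗ 4) ⊕ (4 ⊗ -2)) gives 2.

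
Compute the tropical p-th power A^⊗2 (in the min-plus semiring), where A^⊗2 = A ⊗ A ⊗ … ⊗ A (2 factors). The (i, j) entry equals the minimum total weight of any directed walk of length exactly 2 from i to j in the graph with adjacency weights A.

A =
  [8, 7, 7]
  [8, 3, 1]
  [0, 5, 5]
A^⊗2 =
  [7, 10, 8]
  [1, 6, 4]
  [5, 7, 6]

Each entry (A^⊗2)_ij equals the minimum over all length-2 walks i = v_0 → v_1 → … → v_2 = j of Σ_t A[v_t][v_{t+1}]. For example, for (i, j) = (0, 2) we minimise over 3 possible intermediate vertex sequences; the minimum is 8, attained along the walk 0 → 1 → 2.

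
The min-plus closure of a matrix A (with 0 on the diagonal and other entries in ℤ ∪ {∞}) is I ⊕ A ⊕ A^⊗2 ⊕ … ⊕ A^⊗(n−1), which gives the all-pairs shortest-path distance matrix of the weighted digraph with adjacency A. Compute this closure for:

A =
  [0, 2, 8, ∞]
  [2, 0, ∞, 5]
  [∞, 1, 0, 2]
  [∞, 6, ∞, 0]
Closure =
  [0, 2, 8, 7]
  [2, 0, 10, 5]
  [3, 1, 0, 2]
  [8, 6, 16, 0]

This is the Floyd-Warshall all-pairs shortest-path computation. For each intermediate vertex k = 0, 1, …, 3, update dist[i][j] ← min(dist[i][j], dist[i][k] + dist[k][j]). The final matrix gives, for each (i, j), the minimum total weight of any directed path from i to j (possibly empty when i = j).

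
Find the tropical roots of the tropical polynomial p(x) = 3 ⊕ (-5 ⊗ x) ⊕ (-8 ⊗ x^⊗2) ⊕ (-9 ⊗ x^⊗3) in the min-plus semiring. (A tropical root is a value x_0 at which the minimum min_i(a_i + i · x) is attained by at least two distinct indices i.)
Roots: {1, 3, 8}

Each tropical root is a break point of the lower envelope of the lines y = a_i + i · x (there are 4 lines, with slopes 0, 1, ..., 3). Only the lines that attain the minimum somewhere contribute to roots; other lines are dominated. Here the surviving (envelope) indices are i = 3, i = 2, i = 1, i = 0.
Intersections between consecutive envelope lines give the roots: for adjacent envelope indices i < j the intersection is x = (a_i − a_j) / (j − i). Reading off the sorted break points: {1, 3, 8}.
Verification: at each break x_0, at least two indices attain the minimum of min_i(a_i + i · x_0).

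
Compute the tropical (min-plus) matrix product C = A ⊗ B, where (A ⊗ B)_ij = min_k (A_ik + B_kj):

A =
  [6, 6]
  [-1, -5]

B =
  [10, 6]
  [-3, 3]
A ⊗ B =
  [3, 9]
  [-8, -2]

Apply the min-plus product entry-by-entry:
  C[0][0] = min over k of (A[0][0] + B[0][0] = 6 + 10 = 16, A[0][1] + B[1][0] = 6 + -3 = 3) = 3 (attained at k = 1)
  C[0][1] = min over k of (A[0][0] + B[0][1] = 6 + 6 = 12, A[0][1] + B[1][1] = 6 + 3 = 9) = 9 (attained at k = 1)
  C[1][0] = min over k of (A[1][0] + B[0][0] = -1 + 10 = 9, A[1][1] + B[1][0] = -5 + -3 = -8) = -8 (attained at k = 1)
  C[1][1] = min over k of (A[1][0] + B[0][1] = -1 + 6 = 5, A[1][1] + B[1][1] = -5 + 3 = -2) = -2 (attained at k = 1)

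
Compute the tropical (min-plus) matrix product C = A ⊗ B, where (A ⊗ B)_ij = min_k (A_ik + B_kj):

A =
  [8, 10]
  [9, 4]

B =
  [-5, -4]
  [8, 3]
A ⊗ B =
  [3, 4]
  [4, 5]

Apply the min-plus product entry-by-entry:
  C[0][0] = min over k of (A[0][0] + B[0][0] = 8 + -5 = 3, A[0][1] + B[1][0] = 10 + 8 = 18) = 3 (attained at k = 0)
  C[0][1] = min over k of (A[0][0] + B[0][1] = 8 + -4 = 4, A[0][1] + B[1][1] = 10 + 3 = 13) = 4 (attained at k = 0)
  C[1][0] = min over k of (A[1][0] + B[0][0] = 9 + -5 = 4, A[1][1] + B[1][0] = 4 + 8 = 12) = 4 (attained at k = 0)
  C[1][1] = min over k of (A[1][0] + B[0][1] = 9 + -4 = 5, A[1][1] + B[1][1] = 4 + 3 = 7) = 5 (attained at k = 0)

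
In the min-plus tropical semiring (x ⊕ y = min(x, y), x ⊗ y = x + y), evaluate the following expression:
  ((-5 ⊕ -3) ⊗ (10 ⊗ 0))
((-5 ⊕ -3) ⊗ (10 ⊗ 0)) = 5

Expand innermost to outermost. Recall ⊕ takes the minimum of its arguments and ⊗ takes their sum. Working out the expression ((-5 ⊕ -3) ⊗ (10 ⊗ 0)) gives 5.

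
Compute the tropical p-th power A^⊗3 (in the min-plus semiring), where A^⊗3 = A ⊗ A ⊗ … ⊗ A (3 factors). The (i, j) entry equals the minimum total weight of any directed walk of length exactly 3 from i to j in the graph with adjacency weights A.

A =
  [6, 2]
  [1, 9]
A^⊗3 =
  [9, 5]
  [4, 9]

Each entry (A^⊗3)_ij equals the minimum over all length-3 walks i = v_0 → v_1 → … → v_3 = j of Σ_t A[v_t][v_{t+1}]. For example, for (i, j) = (0, 1) we minimise over 4 possible intermediate vertex sequences; the minimum is 5, attained along the walk 0 → 1 → 0 → 1.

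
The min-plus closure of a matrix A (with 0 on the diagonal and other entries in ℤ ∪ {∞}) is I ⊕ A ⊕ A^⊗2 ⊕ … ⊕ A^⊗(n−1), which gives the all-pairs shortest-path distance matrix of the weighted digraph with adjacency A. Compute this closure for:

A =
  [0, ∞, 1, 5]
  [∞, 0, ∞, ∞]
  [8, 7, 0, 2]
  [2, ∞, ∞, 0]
Closure =
  [0, 8, 1, 3]
  [∞, 0, ∞, ∞]
  [4, 7, 0, 2]
  [2, 10, 3, 0]

This is the Floyd-Warshall all-pairs shortest-path computation. For each intermediate vertex k = 0, 1, …, 3, update dist[i][j] ← min(dist[i][j], dist[i][k] + dist[k][j]). The final matrix gives, for each (i, j), the minimum total weight of any directed path from i to j (possibly empty when i = j).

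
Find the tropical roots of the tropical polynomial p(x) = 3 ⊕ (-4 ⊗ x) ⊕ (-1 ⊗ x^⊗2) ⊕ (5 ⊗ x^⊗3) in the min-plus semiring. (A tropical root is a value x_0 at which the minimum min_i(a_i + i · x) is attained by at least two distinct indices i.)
Roots: {-6, -3, 7}

Each tropical root is a break point of the lower envelope of the lines y = a_i + i · x (there are 4 lines, with slopes 0, 1, ..., 3). Only the lines that attain the minimum somewhere contribute to roots; other lines are dominated. Here the surviving (envelope) indices are i = 3, i = 2, i = 1, i = 0.
Intersections between consecutive envelope lines give the roots: for adjacent envelope indices i < j the intersection is x = (a_i − a_j) / (j − i). Reading off the sorted break points: {-6, -3, 7}.
Verification: at each break x_0, at least two indices attain the minimum of min_i(a_i + i · x_0).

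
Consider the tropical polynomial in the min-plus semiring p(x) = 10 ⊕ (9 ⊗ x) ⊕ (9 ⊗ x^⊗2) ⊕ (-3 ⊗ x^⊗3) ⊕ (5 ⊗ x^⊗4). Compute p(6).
p(6) = 10

A tropical monomial a ⊗ x^⊗i evaluates to a + i · x. Evaluating each term at x = 6:
  Term 0 contributes 10 + 0 · 6 = 10
  Term 1 contributes 9 + 1 · 6 = 15
  Term 2 contributes 9 + 2 · 6 = 21
  Term 3 contributes -3 + 3 · 6 = 15
  Term 4 contributes 5 + 4 · 6 = 29
p(6) = ⊕ of these = min[10, 15, 21, 15, 29] = 10.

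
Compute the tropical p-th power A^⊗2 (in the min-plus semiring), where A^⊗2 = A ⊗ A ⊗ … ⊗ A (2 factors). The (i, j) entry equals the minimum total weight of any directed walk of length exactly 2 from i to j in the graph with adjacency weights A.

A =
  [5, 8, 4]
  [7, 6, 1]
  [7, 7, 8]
A^⊗2 =
  [10, 11, 9]
  [8, 8, 7]
  [12, 13, 8]

Each entry (A^⊗2)_ij equals the minimum over all length-2 walks i = v_0 → v_1 → … → v_2 = j of Σ_t A[v_t][v_{t+1}]. For example, for (i, j) = (0, 2) we minimise over 3 possible intermediate vertex sequences; the minimum is 9, attained along the walk 0 → 0 → 2.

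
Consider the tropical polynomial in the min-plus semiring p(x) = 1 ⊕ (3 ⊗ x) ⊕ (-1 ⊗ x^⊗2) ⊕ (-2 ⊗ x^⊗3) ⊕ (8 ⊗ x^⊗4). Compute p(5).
p(5) = 1

A tropical monomial a ⊗ x^⊗i evaluates to a + i · x. Evaluating each term at x = 5:
  Term 0 contributes 1 + 0 · 5 = 1
  Term 1 contributes 3 + 1 · 5 = 8
  Term 2 contributes -1 + 2 · 5 = 9
  Term 3 contributes -2 + 3 · 5 = 13
  Term 4 contributes 8 + 4 · 5 = 28
p(5) = ⊕ of these = min[1, 8, 9, 13, 28] = 1.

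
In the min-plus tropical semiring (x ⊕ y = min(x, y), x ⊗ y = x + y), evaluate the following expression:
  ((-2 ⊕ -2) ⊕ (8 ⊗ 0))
((-2 ⊕ -2) ⊕ (8 ⊗ 0)) = -2

Expand innermost to outermost. Recall ⊕ takes the minimum of its arguments and ⊗ takes their sum. Working out the expression ((-2 ⊕ -2) ⊕ (8 ⊗ 0)) gives -2.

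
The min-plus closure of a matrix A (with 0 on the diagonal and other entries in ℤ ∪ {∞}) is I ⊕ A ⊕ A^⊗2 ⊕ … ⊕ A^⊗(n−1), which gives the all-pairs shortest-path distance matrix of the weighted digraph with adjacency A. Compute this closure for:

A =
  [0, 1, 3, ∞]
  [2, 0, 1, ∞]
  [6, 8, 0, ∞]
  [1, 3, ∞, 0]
Closure =
  [0, 1, 2, ∞]
  [2, 0, 1, ∞]
  [6, 7, 0, ∞]
  [1, 2, 3, 0]

This is the Floyd-Warshall all-pairs shortest-path computation. For each intermediate vertex k = 0, 1, …, 3, update dist[i][j] ← min(dist[i][j], dist[i][k] + dist[k][j]). The final matrix gives, for each (i, j), the minimum total weight of any directed path from i to j (possibly empty when i = j).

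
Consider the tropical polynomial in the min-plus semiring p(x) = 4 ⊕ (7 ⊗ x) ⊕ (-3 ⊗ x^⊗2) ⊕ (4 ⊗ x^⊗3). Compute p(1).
p(1) = -1

A tropical monomial a ⊗ x^⊗i evaluates to a + i · x. Evaluating each term at x = 1:
  Term 0 contributes 4 + 0 · 1 = 4
  Term 1 contributes 7 + 1 · 1 = 8
  Term 2 contributes -3 + 2 · 1 = -1
  Term 3 contributes 4 + 3 · 1 = 7
p(1) = ⊕ of these = min[4, 8, -1, 7] = -1.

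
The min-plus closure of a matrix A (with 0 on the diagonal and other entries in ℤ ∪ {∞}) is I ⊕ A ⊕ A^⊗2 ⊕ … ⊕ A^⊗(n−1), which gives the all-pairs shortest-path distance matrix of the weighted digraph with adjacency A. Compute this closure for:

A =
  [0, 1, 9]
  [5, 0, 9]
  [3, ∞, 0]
Closure =
  [0, 1, 9]
  [5, 0, 9]
  [3, 4, 0]

This is the Floyd-Warshall all-pairs shortest-path computation. For each intermediate vertex k = 0, 1, …, 2, update dist[i][j] ← min(dist[i][j], dist[i][k] + dist[k][j]). The final matrix gives, for each (i, j), the minimum total weight of any directed path from i to j (possibly empty when i = j).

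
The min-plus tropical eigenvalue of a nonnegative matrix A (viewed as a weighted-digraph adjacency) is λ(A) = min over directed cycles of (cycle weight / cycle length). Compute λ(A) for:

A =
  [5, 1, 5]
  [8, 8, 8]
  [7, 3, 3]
λ(A) = 3

Enumerate directed cycles and compute their means (weight / length). Sample:
  cycle 0 → 0: weight = 5, length = 1, mean = 5/1 ≈ 5.000
  cycle 1 → 1: weight = 8, length = 1, mean = 8/1 ≈ 8.000
  cycle 2 → 2: weight = 3, length = 1, mean = 3/1 ≈ 3.000
  cycle 0 → 1 → 0: weight = 9, length = 2, mean = 9/2 ≈ 4.500
  cycle 0 → 2 → 0: weight = 12, length = 2, mean = 12/2 ≈ 6.000
  cycle 1 → 0 → 1: weight = 9, length = 2, mean = 9/2 ≈ 4.500
Minimum mean = 3.000, attained e.g. along the cycle 2 → 2 with weight 3 and length 1. So λ(A) = 3/1 = 3.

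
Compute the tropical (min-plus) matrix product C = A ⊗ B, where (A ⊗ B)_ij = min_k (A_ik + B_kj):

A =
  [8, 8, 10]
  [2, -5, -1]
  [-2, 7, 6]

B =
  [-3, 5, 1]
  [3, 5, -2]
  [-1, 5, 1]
A ⊗ B =
  [5, 13, 6]
  [-2, 0, -7]
  [-5, 3, -1]

Apply the min-plus product entry-by-entry:
  C[0][0] = min over k of (A[0][0] + B[0][0] = 8 + -3 = 5, A[0][1] + B[1][0] = 8 + 3 = 11, A[0][2] + B[2][0] = 10 + -1 = 9) = 5 (attained at k = 0)
  C[0][1] = min over k of (A[0][0] + B[0][1] = 8 + 5 = 13, A[0][1] + B[1][1] = 8 + 5 = 13, A[0][2] + B[2][1] = 10 + 5 = 15) = 13 (attained at k = 0)
  C[0][2] = min over k of (A[0][0] + B[0][2] = 8 + 1 = 9, A[0][1] + B[1][2] = 8 + -2 = 6, A[0][2] + B[2][2] = 10 + 1 = 11) = 6 (attained at k = 1)
  C[1][0] = min over k of (A[1][0] + B[0][0] = 2 + -3 = -1, A[1][1] + B[1][0] = -5 + 3 = -2, A[1][2] + B[2][0] = -1 + -1 = -2) = -2 (attained at k = 1)
  C[1][1] = min over k of (A[1][0] + B[0][1] = 2 + 5 = 7, A[1][1] + B[1][1] = -5 + 5 = 0, A[1][2] + B[2][1] = -1 + 5 = 4) = 0 (attained at k = 1)
  C[1][2] = min over k of (A[1][0] + B[0][2] = 2 + 1 = 3, A[1][1] + B[1][2] = -5 + -2 = -7, A[1][2] + B[2][2] = -1 + 1 = 0) = -7 (attained at k = 1)
  C[2][0] = min over k of (A[2][0] + B[0][0] = -2 + -3 = -5, A[2][1] + B[1][0] = 7 + 3 = 10, A[2][2] + B[2][0] = 6 + -1 = 5) = -5 (attained at k = 0)
  C[2][1] = min over k of (A[2][0] + B[0][1] = -2 + 5 = 3, A[2][1] + B[1][1] = 7 + 5 = 12, A[2][2] + B[2][1] = 6 + 5 = 11) = 3 (attained at k = 0)
  C[2][2] = min over k of (A[2][0] + B[0][2] = -2 + 1 = -1, A[2][1] + B[1][2] = 7 + -2 = 5, A[2][2] + B[2][2] = 6 + 1 = 7) = -1 (attained at k = 0)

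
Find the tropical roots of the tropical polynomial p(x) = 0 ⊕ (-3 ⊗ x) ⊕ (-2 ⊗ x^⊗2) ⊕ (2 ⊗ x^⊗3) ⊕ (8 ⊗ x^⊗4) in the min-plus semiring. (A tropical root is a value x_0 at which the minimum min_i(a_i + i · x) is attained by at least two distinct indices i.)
Roots: {-6, -4, -1, 3}

Each tropical root is a break point of the lower envelope of the lines y = a_i + i · x (there are 5 lines, with slopes 0, 1, ..., 4). Only the lines that attain the minimum somewhere contribute to roots; other lines are dominated. Here the surviving (envelope) indices are i = 4, i = 3, i = 2, i = 1, i = 0.
Intersections between consecutive envelope lines give the roots: for adjacent envelope indices i < j the intersection is x = (a_i − a_j) / (j − i). Reading off the sorted break points: {-6, -4, -1, 3}.
Verification: at each break x_0, at least two indices attain the minimum of min_i(a_i + i · x_0).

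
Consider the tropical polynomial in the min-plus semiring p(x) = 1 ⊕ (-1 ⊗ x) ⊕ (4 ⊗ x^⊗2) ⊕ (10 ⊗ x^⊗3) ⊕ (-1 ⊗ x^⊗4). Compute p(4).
p(4) = 1

A tropical monomial a ⊗ x^⊗i evaluates to a + i · x. Evaluating each term at x = 4:
  Term 0 contributes 1 + 0 · 4 = 1
  Term 1 contributes -1 + 1 · 4 = 3
  Term 2 contributes 4 + 2 · 4 = 12
  Term 3 contributes 10 + 3 · 4 = 22
  Term 4 contributes -1 + 4 · 4 = 15
p(4) = ⊕ of these = min[1, 3, 12, 22, 15] = 1.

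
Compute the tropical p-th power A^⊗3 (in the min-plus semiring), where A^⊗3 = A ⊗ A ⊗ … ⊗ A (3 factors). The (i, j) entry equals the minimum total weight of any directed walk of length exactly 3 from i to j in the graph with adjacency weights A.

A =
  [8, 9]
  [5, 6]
A^⊗3 =
  [20, 21]
  [17, 18]

Each entry (A^⊗3)_ij equals the minimum over all length-3 walks i = v_0 → v_1 → … → v_3 = j of Σ_t A[v_t][v_{t+1}]. For example, for (i, j) = (0, 1) we minimise over 4 possible intermediate vertex sequences; the minimum is 21, attained along the walk 0 → 1 → 1 → 1.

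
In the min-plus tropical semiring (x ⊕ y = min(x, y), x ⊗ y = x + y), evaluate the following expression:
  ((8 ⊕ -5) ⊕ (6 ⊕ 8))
((8 ⊕ -5) ⊕ (6 ⊕ 8)) = -5

Expand innermost to outermost. Recall ⊕ takes the minimum of its arguments and ⊗ takes their sum. Working out the expression ((8 ⊕ -5) ⊕ (6 ⊕ 8)) gives -5.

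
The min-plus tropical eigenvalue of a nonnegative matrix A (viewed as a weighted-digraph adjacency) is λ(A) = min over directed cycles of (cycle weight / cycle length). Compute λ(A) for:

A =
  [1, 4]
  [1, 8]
λ(A) = 1

Enumerate directed cycles and compute their means (weight / length). Sample:
  cycle 0 → 0: weight = 1, length = 1, mean = 1/1 ≈ 1.000
  cycle 1 → 1: weight = 8, length = 1, mean = 8/1 ≈ 8.000
  cycle 0 → 1 → 0: weight = 5, length = 2, mean = 5/2 ≈ 2.500
  cycle 1 → 0 → 1: weight = 5, length = 2, mean = 5/2 ≈ 2.500
Minimum mean = 1.000, attained e.g. along the cycle 0 → 0 with weight 1 and length 1. So λ(A) = 1/1 = 1.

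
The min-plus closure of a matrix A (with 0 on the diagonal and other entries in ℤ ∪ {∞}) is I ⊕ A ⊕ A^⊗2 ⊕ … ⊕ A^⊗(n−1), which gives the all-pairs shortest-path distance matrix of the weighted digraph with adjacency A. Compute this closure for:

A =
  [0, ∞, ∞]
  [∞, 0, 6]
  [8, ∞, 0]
Closure =
  [0, ∞, ∞]
  [14, 0, 6]
  [8, ∞, 0]

This is the Floyd-Warshall all-pairs shortest-path computation. For each intermediate vertex k = 0, 1, …, 2, update dist[i][j] ← min(dist[i][j], dist[i][k] + dist[k][j]). The final matrix gives, for each (i, j), the minimum total weight of any directed path from i to j (possibly empty when i = j).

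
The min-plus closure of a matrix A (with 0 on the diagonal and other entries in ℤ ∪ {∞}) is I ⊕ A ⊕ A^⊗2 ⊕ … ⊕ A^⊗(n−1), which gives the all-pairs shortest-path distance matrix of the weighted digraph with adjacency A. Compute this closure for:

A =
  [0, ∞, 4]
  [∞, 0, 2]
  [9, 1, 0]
Closure =
  [0, 5, 4]
  [11, 0, 2]
  [9, 1, 0]

This is the Floyd-Warshall all-pairs shortest-path computation. For each intermediate vertex k = 0, 1, …, 2, update dist[i][j] ← min(dist[i][j], dist[i][k] + dist[k][j]). The final matrix gives, for each (i, j), the minimum total weight of any directed path from i to j (possibly empty when i = j).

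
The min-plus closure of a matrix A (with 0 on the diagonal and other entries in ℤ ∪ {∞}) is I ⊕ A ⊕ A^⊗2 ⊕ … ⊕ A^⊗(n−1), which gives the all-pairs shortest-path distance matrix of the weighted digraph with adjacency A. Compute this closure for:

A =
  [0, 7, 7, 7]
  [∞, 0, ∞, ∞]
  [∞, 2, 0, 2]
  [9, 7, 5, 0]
Closure =
  [0, 7, 7, 7]
  [∞, 0, ∞, ∞]
  [11, 2, 0, 2]
  [9, 7, 5, 0]

This is the Floyd-Warshall all-pairs shortest-path computation. For each intermediate vertex k = 0, 1, …, 3, update dist[i][j] ← min(dist[i][j], dist[i][k] + dist[k][j]). The final matrix gives, for each (i, j), the minimum total weight of any directed path from i to j (possibly empty when i = j).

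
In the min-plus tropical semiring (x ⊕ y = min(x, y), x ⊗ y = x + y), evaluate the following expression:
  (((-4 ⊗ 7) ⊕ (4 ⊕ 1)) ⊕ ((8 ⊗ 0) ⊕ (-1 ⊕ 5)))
(((-4 ⊗ 7) ⊕ (4 ⊕ 1)) ⊕ ((8 ⊗ 0) ⊕ (-1 ⊕ 5))) = -1

Expand innermost to outermost. Recall ⊕ takes the minimum of its arguments and ⊗ takes their sum. Working out the expression (((-4 ⊗ 7) ⊕ (4 ⊕ 1)) ⊕ ((8 ⊗ 0) ⊕ (-1 ⊕ 5))) gives -1.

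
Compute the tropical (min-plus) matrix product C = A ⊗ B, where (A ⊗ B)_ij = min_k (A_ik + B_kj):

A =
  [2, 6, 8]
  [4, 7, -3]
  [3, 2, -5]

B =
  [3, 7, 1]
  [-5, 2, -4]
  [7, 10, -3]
A ⊗ B =
  [1, 8, 2]
  [2, 7, -6]
  [-3, 4, -8]

Apply the min-plus product entry-by-entry:
  C[0][0] = min over k of (A[0][0] + B[0][0] = 2 + 3 = 5, A[0][1] + B[1][0] = 6 + -5 = 1, A[0][2] + B[2][0] = 8 + 7 = 15) = 1 (attained at k = 1)
  C[0][1] = min over k of (A[0][0] + B[0][1] = 2 + 7 = 9, A[0][1] + B[1][1] = 6 + 2 = 8, A[0][2] + B[2][1] = 8 + 10 = 18) = 8 (attained at k = 1)
  C[0][2] = min over k of (A[0][0] + B[0][2] = 2 + 1 = 3, A[0][1] + B[1][2] = 6 + -4 = 2, A[0][2] + B[2][2] = 8 + -3 = 5) = 2 (attained at k = 1)
  C[1][0] = min over k of (A[1][0] + B[0][0] = 4 + 3 = 7, A[1][1] + B[1][0] = 7 + -5 = 2, A[1][2] + B[2][0] = -3 + 7 = 4) = 2 (attained at k = 1)
  C[1][1] = min over k of (A[1][0] + B[0][1] = 4 + 7 = 11, A[1][1] + B[1][1] = 7 + 2 = 9, A[1][2] + B[2][1] = -3 + 10 = 7) = 7 (attained at k = 2)
  C[1][2] = min over k of (A[1][0] + B[0][2] = 4 + 1 = 5, A[1][1] + B[1][2] = 7 + -4 = 3, A[1][2] + B[2][2] = -3 + -3 = -6) = -6 (attained at k = 2)
  C[2][0] = min over k of (A[2][0] + B[0][0] = 3 + 3 = 6, A[2][1] + B[1][0] = 2 + -5 = -3, A[2][2] + B[2][0] = -5 + 7 = 2) = -3 (attained at k = 1)
  C[2][1] = min over k of (A[2][0] + B[0][1] = 3 + 7 = 10, A[2][1] + B[1][1] = 2 + 2 = 4, A[2][2] + B[2][1] = -5 + 10 = 5) = 4 (attained at k = 1)
  C[2][2] = min over k of (A[2][0] + B[0][2] = 3 + 1 = 4, A[2][1] + B[1][2] = 2 + -4 = -2, A[2][2] + B[2][2] = -5 + -3 = -8) = -8 (attained at k = 2)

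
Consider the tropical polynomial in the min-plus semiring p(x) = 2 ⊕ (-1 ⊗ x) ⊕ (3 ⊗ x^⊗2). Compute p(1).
p(1) = 0

A tropical monomial a ⊗ x^⊗i evaluates to a + i · x. Evaluating each term at x = 1:
  Term 0 contributes 2 + 0 · 1 = 2
  Term 1 contributes -1 + 1 · 1 = 0
  Term 2 contributes 3 + 2 · 1 = 5
p(1) = ⊕ of these = min[2, 0, 5] = 0.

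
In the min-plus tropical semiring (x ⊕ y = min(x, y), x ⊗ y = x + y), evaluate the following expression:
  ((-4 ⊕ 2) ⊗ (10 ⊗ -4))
((-4 ⊕ 2) ⊗ (10 ⊗ -4)) = 2

Expand innermost to outermost. Recall ⊕ takes the minimum of its arguments and ⊗ takes their sum. Working out the expression ((-4 ⊕ 2) ⊗ (10 ⊗ -4)) gives 2.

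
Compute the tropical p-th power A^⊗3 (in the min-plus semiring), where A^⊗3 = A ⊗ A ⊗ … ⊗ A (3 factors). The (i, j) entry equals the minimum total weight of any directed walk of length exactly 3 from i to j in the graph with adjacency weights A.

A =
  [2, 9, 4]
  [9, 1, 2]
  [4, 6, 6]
A^⊗3 =
  [6, 11, 8]
  [7, 3, 4]
  [8, 8, 9]

Each entry (A^⊗3)_ij equals the minimum over all length-3 walks i = v_0 → v_1 → … → v_3 = j of Σ_t A[v_t][v_{t+1}]. For example, for (i, j) = (0, 2) we minimise over 9 possible intermediate vertex sequences; the minimum is 8, attained along the walk 0 → 0 → 0 → 2.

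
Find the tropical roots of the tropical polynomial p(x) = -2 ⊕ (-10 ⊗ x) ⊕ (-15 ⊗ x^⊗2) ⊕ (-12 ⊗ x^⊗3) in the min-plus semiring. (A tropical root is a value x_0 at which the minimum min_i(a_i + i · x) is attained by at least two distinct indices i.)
Roots: {-3, 5, 8}

Each tropical root is a break point of the lower envelope of the lines y = a_i + i · x (there are 4 lines, with slopes 0, 1, ..., 3). Only the lines that attain the minimum somewhere contribute to roots; other lines are dominated. Here the surviving (envelope) indices are i = 3, i = 2, i = 1, i = 0.
Intersections between consecutive envelope lines give the roots: for adjacent envelope indices i < j the intersection is x = (a_i − a_j) / (j − i). Reading off the sorted break points: {-3, 5, 8}.
Verification: at each break x_0, at least two indices attain the minimum of min_i(a_i + i · x_0).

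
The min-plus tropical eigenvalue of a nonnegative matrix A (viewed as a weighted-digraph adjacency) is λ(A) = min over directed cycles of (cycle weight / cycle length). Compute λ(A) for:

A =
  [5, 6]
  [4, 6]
λ(A) = 5

Enumerate directed cycles and compute their means (weight / length). Sample:
  cycle 0 → 0: weight = 5, length = 1, mean = 5/1 ≈ 5.000
  cycle 1 → 1: weight = 6, length = 1, mean = 6/1 ≈ 6.000
  cycle 0 → 1 → 0: weight = 10, length = 2, mean = 10/2 ≈ 5.000
  cycle 1 → 0 → 1: weight = 10, length = 2, mean = 10/2 ≈ 5.000
Minimum mean = 5.000, attained e.g. along the cycle 0 → 0 with weight 5 and length 1. So λ(A) = 5/1 = 5.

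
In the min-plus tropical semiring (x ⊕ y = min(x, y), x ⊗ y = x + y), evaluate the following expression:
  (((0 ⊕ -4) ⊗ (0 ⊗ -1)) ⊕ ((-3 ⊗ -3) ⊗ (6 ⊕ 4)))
(((0 ⊕ -4) ⊗ (0 ⊗ -1)) ⊕ ((-3 ⊗ -3) ⊗ (6 ⊕ 4))) = -5

Expand innermost to outermost. Recall ⊕ takes the minimum of its arguments and ⊗ takes their sum. Working out the expression (((0 ⊕ -4) ⊗ (0 ⊗ -1)) ⊕ ((-3 ⊗ -3) ⊗ (6 ⊕ 4))) gives -5.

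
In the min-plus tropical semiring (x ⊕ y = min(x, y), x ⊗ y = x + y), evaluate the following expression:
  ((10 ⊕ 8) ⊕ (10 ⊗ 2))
((10 ⊕ 8) ⊕ (10 ⊗ 2)) = 8

Expand innermost to outermost. Recall ⊕ takes the minimum of its arguments and ⊗ takes their sum. Working out the expression ((10 ⊕ 8) ⊕ (10 ⊗ 2)) gives 8.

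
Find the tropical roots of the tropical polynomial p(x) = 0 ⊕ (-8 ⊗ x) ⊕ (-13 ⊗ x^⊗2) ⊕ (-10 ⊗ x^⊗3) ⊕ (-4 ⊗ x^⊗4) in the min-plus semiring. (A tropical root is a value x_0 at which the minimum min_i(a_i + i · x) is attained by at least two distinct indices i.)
Roots: {-6, -3, 5, 8}

Each tropical root is a break point of the lower envelope of the lines y = a_i + i · x (there are 5 lines, with slopes 0, 1, ..., 4). Only the lines that attain the minimum somewhere contribute to roots; other lines are dominated. Here the surviving (envelope) indices are i = 4, i = 3, i = 2, i = 1, i = 0.
Intersections between consecutive envelope lines give the roots: for adjacent envelope indices i < j the intersection is x = (a_i − a_j) / (j − i). Reading off the sorted break points: {-6, -3, 5, 8}.
Verification: at each break x_0, at least two indices attain the minimum of min_i(a_i + i · x_0).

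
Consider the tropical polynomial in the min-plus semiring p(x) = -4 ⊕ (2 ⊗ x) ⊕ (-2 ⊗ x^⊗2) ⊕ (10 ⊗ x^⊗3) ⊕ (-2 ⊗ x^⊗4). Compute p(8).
p(8) = -4

A tropical monomial a ⊗ x^⊗i evaluates to a + i · x. Evaluating each term at x = 8:
  Term 0 contributes -4 + 0 · 8 = -4
  Term 1 contributes 2 + 1 · 8 = 10
  Term 2 contributes -2 + 2 · 8 = 14
  Term 3 contributes 10 + 3 · 8 = 34
  Term 4 contributes -2 + 4 · 8 = 30
p(8) = ⊕ of these = min[-4, 10, 14, 34, 30] = -4.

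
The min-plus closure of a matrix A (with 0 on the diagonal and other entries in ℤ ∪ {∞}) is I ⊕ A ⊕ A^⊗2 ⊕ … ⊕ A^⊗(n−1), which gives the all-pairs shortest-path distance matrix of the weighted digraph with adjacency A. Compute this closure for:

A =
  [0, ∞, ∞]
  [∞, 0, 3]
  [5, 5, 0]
Closure =
  [0, ∞, ∞]
  [8, 0, 3]
  [5, 5, 0]

This is the Floyd-Warshall all-pairs shortest-path computation. For each intermediate vertex k = 0, 1, …, 2, update dist[i][j] ← min(dist[i][j], dist[i][k] + dist[k][j]). The final matrix gives, for each (i, j), the minimum total weight of any directed path from i to j (possibly empty when i = j).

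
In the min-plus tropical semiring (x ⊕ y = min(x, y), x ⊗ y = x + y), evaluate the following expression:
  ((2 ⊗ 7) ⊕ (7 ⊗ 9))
((2 ⊗ 7) ⊕ (7 ⊗ 9)) = 9

Expand innermost to outermost. Recall ⊕ takes the minimum of its arguments and ⊗ takes their sum. Working out the expression ((2 ⊗ 7) ⊕ (7 ⊗ 9)) gives 9.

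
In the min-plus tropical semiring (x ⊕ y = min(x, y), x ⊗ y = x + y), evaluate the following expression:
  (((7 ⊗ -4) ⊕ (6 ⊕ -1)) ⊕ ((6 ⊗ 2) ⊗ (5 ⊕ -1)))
(((7 ⊗ -4) ⊕ (6 ⊕ -1)) ⊕ ((6 ⊗ 2) ⊗ (5 ⊕ -1))) = -1

Expand innermost to outermost. Recall ⊕ takes the minimum of its arguments and ⊗ takes their sum. Working out the expression (((7 ⊗ -4) ⊕ (6 ⊕ -1)) ⊕ ((6 ⊗ 2) ⊗ (5 ⊕ -1))) gives -1.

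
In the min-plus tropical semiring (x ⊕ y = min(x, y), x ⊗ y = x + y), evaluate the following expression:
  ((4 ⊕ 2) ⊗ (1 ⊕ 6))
((4 ⊕ 2) ⊗ (1 ⊕ 6)) = 3

Expand innermost to outermost. Recall ⊕ takes the minimum of its arguments and ⊗ takes their sum. Working out the expression ((4 ⊕ 2) ⊗ (1 ⊕ 6)) gives 3.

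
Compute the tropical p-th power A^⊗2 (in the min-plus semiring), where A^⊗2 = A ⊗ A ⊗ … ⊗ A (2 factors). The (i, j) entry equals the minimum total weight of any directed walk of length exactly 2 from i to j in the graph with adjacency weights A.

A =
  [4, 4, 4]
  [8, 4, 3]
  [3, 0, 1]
A^⊗2 =
  [7, 4, 5]
  [6, 3, 4]
  [4, 1, 2]

Each entry (A^⊗2)_ij equals the minimum over all length-2 walks i = v_0 → v_1 → … → v_2 = j of Σ_t A[v_t][v_{t+1}]. For example, for (i, j) = (0, 2) we minimise over 3 possible intermediate vertex sequences; the minimum is 5, attained along the walk 0 → 2 → 2.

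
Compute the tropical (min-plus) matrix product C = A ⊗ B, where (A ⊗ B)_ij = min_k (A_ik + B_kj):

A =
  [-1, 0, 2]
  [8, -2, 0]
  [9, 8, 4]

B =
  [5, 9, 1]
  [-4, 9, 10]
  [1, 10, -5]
A ⊗ B =
  [-4, 8, -3]
  [-6, 7, -5]
  [4, 14, -1]

Apply the min-plus product entry-by-entry:
  C[0][0] = min over k of (A[0][0] + B[0][0] = -1 + 5 = 4, A[0][1] + B[1][0] = 0 + -4 = -4, A[0][2] + B[2][0] = 2 + 1 = 3) = -4 (attained at k = 1)
  C[0][1] = min over k of (A[0][0] + B[0][1] = -1 + 9 = 8, A[0][1] + B[1][1] = 0 + 9 = 9, A[0][2] + B[2][1] = 2 + 10 = 12) = 8 (attained at k = 0)
  C[0][2] = min over k of (A[0][0] + B[0][2] = -1 + 1 = 0, A[0][1] + B[1][2] = 0 + 10 = 10, A[0][2] + B[2][2] = 2 + -5 = -3) = -3 (attained at k = 2)
  C[1][0] = min over k of (A[1][0] + B[0][0] = 8 + 5 = 13, A[1][1] + B[1][0] = -2 + -4 = -6, A[1][2] + B[2][0] = 0 + 1 = 1) = -6 (attained at k = 1)
  C[1][1] = min over k of (A[1][0] + B[0][1] = 8 + 9 = 17, A[1][1] + B[1][1] = -2 + 9 = 7, A[1][2] + B[2][1] = 0 + 10 = 10) = 7 (attained at k = 1)
  C[1][2] = min over k of (A[1][0] + B[0][2] = 8 + 1 = 9, A[1][1] + B[1][2] = -2 + 10 = 8, A[1][2] + B[2][2] = 0 + -5 = -5) = -5 (attained at k = 2)
  C[2][0] = min over k of (A[2][0] + B[0][0] = 9 + 5 = 14, A[2][1] + B[1][0] = 8 + -4 = 4, A[2][2] + B[2][0] = 4 + 1 = 5) = 4 (attained at k = 1)
  C[2][1] = min over k of (A[2][0] + B[0][1] = 9 + 9 = 18, A[2][1] + B[1][1] = 8 + 9 = 17, A[2][2] + B[2][1] = 4 + 10 = 14) = 14 (attained at k = 2)
  C[2][2] = min over k of (A[2][0] + B[0][2] = 9 + 1 = 10, A[2][1] + B[1][2] = 8 + 10 = 18, A[2][2] + B[2][2] = 4 + -5 = -1) = -1 (attained at k = 2)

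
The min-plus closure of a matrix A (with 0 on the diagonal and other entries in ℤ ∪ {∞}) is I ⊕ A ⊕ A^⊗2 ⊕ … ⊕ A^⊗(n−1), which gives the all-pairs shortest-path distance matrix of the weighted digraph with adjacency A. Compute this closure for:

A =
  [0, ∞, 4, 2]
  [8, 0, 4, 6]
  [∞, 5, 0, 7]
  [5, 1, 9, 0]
Closure =
  [0, 3, 4, 2]
  [8, 0, 4, 6]
  [12, 5, 0, 7]
  [5, 1, 5, 0]

This is the Floyd-Warshall all-pairs shortest-path computation. For each intermediate vertex k = 0, 1, …, 3, update dist[i][j] ← min(dist[i][j], dist[i][k] + dist[k][j]). The final matrix gives, for each (i, j), the minimum total weight of any directed path from i to j (possibly empty when i = j).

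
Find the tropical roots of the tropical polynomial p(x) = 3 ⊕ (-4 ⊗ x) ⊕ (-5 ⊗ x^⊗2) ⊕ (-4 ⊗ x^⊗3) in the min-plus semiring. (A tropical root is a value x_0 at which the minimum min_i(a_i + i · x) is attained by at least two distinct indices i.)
Roots: {-1, 1, 7}

Each tropical root is a break point of the lower envelope of the lines y = a_i + i · x (there are 4 lines, with slopes 0, 1, ..., 3). Only the lines that attain the minimum somewhere contribute to roots; other lines are dominated. Here the surviving (envelope) indices are i = 3, i = 2, i = 1, i = 0.
Intersections between consecutive envelope lines give the roots: for adjacent envelope indices i < j the intersection is x = (a_i − a_j) / (j − i). Reading off the sorted break points: {-1, 1, 7}.
Verification: at each break x_0, at least two indices attain the minimum of min_i(a_i + i · x_0).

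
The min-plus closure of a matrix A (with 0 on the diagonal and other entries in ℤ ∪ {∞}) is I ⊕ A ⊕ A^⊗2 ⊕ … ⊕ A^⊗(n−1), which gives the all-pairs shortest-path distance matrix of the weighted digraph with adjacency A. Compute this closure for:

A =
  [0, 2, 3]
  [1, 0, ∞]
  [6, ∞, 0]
Closure =
  [0, 2, 3]
  [1, 0, 4]
  [6, 8, 0]

This is the Floyd-Warshall all-pairs shortest-path computation. For each intermediate vertex k = 0, 1, …, 2, update dist[i][j] ← min(dist[i][j], dist[i][k] + dist[k][j]). The final matrix gives, for each (i, j), the minimum total weight of any directed path from i to j (possibly empty when i = j).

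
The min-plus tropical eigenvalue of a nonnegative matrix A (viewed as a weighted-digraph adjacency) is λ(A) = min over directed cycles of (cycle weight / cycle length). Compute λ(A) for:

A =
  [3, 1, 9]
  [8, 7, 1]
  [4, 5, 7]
λ(A) = 2

Enumerate directed cycles and compute their means (weight / length). Sample:
  cycle 0 → 0: weight = 3, length = 1, mean = 3/1 ≈ 3.000
  cycle 1 → 1: weight = 7, length = 1, mean = 7/1 ≈ 7.000
  cycle 2 → 2: weight = 7, length = 1, mean = 7/1 ≈ 7.000
  cycle 0 → 1 → 0: weight = 9, length = 2, mean = 9/2 ≈ 4.500
  cycle 0 → 2 → 0: weight = 13, length = 2, mean = 13/2 ≈ 6.500
  cycle 1 → 0 → 1: weight = 9, length = 2, mean = 9/2 ≈ 4.500
Minimum mean = 2.000, attained e.g. along the cycle 0 → 1 → 2 → 0 with weight 6 and length 3. So λ(A) = 6/3 = 2.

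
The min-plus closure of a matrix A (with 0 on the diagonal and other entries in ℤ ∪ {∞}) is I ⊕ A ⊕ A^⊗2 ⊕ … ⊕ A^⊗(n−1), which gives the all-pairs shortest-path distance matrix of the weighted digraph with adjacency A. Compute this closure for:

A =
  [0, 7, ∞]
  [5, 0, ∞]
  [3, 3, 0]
Closure =
  [0, 7, ∞]
  [5, 0, ∞]
  [3, 3, 0]

This is the Floyd-Warshall all-pairs shortest-path computation. For each intermediate vertex k = 0, 1, …, 2, update dist[i][j] ← min(dist[i][j], dist[i][k] + dist[k][j]). The final matrix gives, for each (i, j), the minimum total weight of any directed path from i to j (possibly empty when i = j).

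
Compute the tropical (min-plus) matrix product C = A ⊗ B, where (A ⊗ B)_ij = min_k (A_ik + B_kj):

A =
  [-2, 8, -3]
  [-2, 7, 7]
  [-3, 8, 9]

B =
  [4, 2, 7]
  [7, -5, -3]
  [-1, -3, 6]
A ⊗ B =
  [-4, -6, 3]
  [2, 0, 4]
  [1, -1, 4]

Apply the min-plus product entry-by-entry:
  C[0][0] = min over k of (A[0][0] + B[0][0] = -2 + 4 = 2, A[0][1] + B[1][0] = 8 + 7 = 15, A[0][2] + B[2][0] = -3 + -1 = -4) = -4 (attained at k = 2)
  C[0][1] = min over k of (A[0][0] + B[0][1] = -2 + 2 = 0, A[0][1] + B[1][1] = 8 + -5 = 3, A[0][2] + B[2][1] = -3 + -3 = -6) = -6 (attained at k = 2)
  C[0][2] = min over k of (A[0][0] + B[0][2] = -2 + 7 = 5, A[0][1] + B[1][2] = 8 + -3 = 5, A[0][2] + B[2][2] = -3 + 6 = 3) = 3 (attained at k = 2)
  C[1][0] = min over k of (A[1][0] + B[0][0] = -2 + 4 = 2, A[1][1] + B[1][0] = 7 + 7 = 14, A[1][2] + B[2][0] = 7 + -1 = 6) = 2 (attained at k = 0)
  C[1][1] = min over k of (A[1][0] + B[0][1] = -2 + 2 = 0, A[1][1] + B[1][1] = 7 + -5 = 2, A[1][2] + B[2][1] = 7 + -3 = 4) = 0 (attained at k = 0)
  C[1][2] = min over k of (A[1][0] + B[0][2] = -2 + 7 = 5, A[1][1] + B[1][2] = 7 + -3 = 4, A[1][2] + B[2][2] = 7 + 6 = 13) = 4 (attained at k = 1)
  C[2][0] = min over k of (A[2][0] + B[0][0] = -3 + 4 = 1, A[2][1] + B[1][0] = 8 + 7 = 15, A[2][2] + B[2][0] = 9 + -1 = 8) = 1 (attained at k = 0)
  C[2][1] = min over k of (A[2][0] + B[0][1] = -3 + 2 = -1, A[2][1] + B[1][1] = 8 + -5 = 3, A[2][2] + B[2][1] = 9 + -3 = 6) = -1 (attained at k = 0)
  C[2][2] = min over k of (A[2][0] + B[0][2] = -3 + 7 = 4, A[2][1] + B[1][2] = 8 + -3 = 5, A[2][2] + B[2][2] = 9 + 6 = 15) = 4 (attained at k = 0)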